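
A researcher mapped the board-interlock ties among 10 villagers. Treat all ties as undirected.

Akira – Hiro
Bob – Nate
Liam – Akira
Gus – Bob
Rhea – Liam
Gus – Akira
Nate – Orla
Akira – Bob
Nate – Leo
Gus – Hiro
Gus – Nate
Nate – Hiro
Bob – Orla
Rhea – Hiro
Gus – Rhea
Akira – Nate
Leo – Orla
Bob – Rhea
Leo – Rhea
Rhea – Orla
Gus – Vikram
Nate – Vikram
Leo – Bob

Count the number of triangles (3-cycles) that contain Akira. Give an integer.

5

Akira's neighbors: Bob, Gus, Hiro, Liam, and Nate.
Neighbor pairs that are themselves tied: Akira–Bob–Gus; Akira–Bob–Nate; Akira–Gus–Hiro; Akira–Gus–Nate; Akira–Hiro–Nate. Each forms one triangle with Akira, for 5 in total.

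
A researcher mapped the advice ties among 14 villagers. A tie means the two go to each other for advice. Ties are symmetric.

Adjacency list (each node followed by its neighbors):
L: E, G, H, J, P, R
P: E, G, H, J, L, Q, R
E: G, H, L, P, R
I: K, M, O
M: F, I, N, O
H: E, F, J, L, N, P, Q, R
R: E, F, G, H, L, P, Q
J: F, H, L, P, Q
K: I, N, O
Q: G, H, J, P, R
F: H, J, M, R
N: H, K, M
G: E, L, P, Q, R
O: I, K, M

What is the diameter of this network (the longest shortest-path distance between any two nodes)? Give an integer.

Eccentricity of each node (its greatest distance to any other): E:4, F:3, G:4, H:3, I:4, J:3, K:4, L:4, M:3, N:3, O:4, P:4, Q:4, R:3.
The maximum eccentricity is 4, realized for instance by the pair E–I via E – H – N – K – I. So the diameter is 4.

4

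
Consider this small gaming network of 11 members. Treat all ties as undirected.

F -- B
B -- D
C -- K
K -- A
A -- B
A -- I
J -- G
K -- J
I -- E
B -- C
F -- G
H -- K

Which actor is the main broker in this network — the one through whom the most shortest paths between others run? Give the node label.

Unnormalized betweenness of each node: A:58/3, B:107/6, C:10/3, D:0, E:0, F:14/3, G:7/3, H:0, I:9, J:14/3, K:107/6.
A has the largest value, 58/3, making it the main broker — the node through which the most shortest paths run.

A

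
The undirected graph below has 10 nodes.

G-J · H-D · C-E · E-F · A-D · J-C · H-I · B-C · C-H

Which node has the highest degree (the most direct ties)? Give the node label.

C

Degrees — A:1, B:1, C:4, D:2, E:2, F:1, G:1, H:3, I:1, J:2.
The maximum is 4, attained only by C.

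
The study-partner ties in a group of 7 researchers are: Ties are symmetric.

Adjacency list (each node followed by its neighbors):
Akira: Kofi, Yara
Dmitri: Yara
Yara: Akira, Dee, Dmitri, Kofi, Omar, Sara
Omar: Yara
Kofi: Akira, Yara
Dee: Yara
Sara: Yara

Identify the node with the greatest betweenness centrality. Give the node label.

Yara

Unnormalized betweenness of each node: Akira:0, Dee:0, Dmitri:0, Kofi:0, Omar:0, Sara:0, Yara:14.
Yara has the largest value, 14, making it the main broker — the node through which the most shortest paths run.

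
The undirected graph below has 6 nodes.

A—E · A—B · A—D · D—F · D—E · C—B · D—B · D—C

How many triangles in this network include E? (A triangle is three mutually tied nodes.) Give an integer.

1

E's neighbors: A and D.
Neighbor pairs that are themselves tied: E–A–D. Each forms one triangle with E, for 1 in total.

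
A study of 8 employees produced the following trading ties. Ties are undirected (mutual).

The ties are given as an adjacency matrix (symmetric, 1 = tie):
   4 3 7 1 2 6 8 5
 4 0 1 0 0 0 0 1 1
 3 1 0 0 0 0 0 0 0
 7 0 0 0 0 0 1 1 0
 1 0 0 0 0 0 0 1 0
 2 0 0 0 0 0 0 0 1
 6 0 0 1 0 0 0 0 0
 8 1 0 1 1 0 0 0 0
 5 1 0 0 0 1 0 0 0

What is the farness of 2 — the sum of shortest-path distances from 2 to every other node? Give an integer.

22

Distances from 2: 1:4, 3:3, 4:2, 5:1, 6:5, 7:4, 8:3.
Sum = 4 + 3 + 2 + 1 + 5 + 4 + 3 = 22.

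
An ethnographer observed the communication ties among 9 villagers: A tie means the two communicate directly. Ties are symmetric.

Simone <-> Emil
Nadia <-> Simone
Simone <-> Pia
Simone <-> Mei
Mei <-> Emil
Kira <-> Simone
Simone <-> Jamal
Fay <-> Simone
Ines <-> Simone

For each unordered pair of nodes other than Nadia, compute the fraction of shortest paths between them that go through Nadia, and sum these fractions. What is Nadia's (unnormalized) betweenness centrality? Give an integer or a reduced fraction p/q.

No shortest path between any pair of other nodes passes through Nadia.
Summing the contributions gives betweenness(Nadia) = 0.

0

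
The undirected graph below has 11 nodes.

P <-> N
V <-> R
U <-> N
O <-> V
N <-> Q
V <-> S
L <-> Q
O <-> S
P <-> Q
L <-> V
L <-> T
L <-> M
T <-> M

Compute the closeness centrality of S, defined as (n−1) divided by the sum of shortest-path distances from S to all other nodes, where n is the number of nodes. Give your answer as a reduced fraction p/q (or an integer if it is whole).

Distances from S: L:2, M:3, N:4, O:1, P:4, Q:3, R:2, T:3, U:5, V:1. Sum = 28.
n = 11, so closeness = 10/28 = 5/14.

5/14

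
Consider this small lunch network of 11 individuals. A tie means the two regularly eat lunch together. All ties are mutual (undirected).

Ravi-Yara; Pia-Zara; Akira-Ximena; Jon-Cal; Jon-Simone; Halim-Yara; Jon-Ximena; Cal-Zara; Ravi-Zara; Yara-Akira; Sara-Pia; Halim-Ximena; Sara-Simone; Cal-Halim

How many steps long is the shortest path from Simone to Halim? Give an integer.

One shortest route is Simone – Jon – Ximena – Halim, which uses 3 edges, and at distance 2 from Simone we only reach {Cal, Pia, Ximena}, which does not include Halim. So d(Simone,Halim) = 3.

3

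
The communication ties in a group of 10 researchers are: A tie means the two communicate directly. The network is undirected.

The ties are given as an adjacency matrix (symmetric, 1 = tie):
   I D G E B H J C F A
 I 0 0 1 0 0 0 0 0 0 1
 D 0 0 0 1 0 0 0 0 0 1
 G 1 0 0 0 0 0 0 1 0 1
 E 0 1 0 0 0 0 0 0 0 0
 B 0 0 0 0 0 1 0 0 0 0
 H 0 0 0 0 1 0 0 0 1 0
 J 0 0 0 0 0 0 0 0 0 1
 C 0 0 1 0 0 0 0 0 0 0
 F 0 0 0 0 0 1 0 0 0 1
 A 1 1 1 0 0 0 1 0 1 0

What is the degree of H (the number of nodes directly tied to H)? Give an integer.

2

H is directly tied to B and F. That is 2 neighbors, so the degree of H is 2.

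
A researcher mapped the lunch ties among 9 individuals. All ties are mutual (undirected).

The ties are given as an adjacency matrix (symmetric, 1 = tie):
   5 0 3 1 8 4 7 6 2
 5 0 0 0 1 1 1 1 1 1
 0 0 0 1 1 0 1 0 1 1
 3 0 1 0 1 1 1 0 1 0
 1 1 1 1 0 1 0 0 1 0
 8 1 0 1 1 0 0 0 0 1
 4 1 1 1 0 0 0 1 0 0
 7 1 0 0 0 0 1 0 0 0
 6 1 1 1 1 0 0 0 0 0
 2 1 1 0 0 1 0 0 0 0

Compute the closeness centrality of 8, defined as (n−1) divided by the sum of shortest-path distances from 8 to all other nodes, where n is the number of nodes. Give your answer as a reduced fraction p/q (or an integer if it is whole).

Distances from 8: 0:2, 1:1, 2:1, 3:1, 4:2, 5:1, 6:2, 7:2. Sum = 12.
n = 9, so closeness = 8/12 = 2/3.

2/3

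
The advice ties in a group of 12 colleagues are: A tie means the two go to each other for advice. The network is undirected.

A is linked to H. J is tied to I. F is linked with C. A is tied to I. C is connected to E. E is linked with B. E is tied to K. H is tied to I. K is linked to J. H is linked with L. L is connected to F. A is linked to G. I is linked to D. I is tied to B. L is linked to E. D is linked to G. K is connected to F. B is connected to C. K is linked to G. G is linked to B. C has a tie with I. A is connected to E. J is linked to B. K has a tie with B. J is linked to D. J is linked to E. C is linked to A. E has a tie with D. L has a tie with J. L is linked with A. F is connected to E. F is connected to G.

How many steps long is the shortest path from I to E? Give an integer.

One shortest route is I – A – E, which uses 2 edges, and I and E are not directly tied, so nothing shorter exists. So d(I,E) = 2.

2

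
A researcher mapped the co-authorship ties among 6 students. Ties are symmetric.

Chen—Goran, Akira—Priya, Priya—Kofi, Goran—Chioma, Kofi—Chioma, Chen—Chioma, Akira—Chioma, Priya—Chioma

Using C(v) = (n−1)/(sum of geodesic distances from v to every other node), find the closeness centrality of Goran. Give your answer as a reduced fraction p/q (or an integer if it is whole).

Distances from Goran: Akira:2, Chen:1, Chioma:1, Kofi:2, Priya:2. Sum = 8.
n = 6, so closeness = 5/8.

5/8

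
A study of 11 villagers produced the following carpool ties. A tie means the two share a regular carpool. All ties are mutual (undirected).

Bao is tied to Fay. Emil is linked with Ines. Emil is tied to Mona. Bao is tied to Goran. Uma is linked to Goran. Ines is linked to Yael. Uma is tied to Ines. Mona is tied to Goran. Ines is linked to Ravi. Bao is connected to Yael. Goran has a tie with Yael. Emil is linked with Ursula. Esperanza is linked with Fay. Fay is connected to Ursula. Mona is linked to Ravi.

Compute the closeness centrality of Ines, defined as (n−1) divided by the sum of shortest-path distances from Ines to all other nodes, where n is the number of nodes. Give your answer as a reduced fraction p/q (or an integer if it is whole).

10/19

Distances from Ines: Bao:2, Emil:1, Esperanza:4, Fay:3, Goran:2, Mona:2, Ravi:1, Uma:1, Ursula:2, Yael:1. Sum = 19.
n = 11, so closeness = 10/19.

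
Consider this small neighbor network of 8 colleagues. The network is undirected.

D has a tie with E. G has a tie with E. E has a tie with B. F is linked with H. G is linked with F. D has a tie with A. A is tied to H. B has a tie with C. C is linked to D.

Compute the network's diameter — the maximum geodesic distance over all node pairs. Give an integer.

Eccentricity of each node (its greatest distance to any other): A:3, B:4, C:4, D:3, E:3, F:4, G:3, H:4.
The maximum eccentricity is 4, realized for instance by the pair B–H via B – E – G – F – H. So the diameter is 4.

4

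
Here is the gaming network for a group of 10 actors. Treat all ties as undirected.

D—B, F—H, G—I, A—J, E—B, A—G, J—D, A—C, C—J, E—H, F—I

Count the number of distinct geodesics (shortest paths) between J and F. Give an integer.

1

The shortest distance is 4, and the only length-4 path is J–A–G–I–F. So there is exactly 1 shortest path.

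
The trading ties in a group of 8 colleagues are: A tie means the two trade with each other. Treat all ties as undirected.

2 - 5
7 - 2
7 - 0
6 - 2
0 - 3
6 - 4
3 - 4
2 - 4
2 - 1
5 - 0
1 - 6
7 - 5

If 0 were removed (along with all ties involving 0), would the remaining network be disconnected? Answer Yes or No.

No

Even without 0, every remaining node can still reach every other (the residual graph is connected), so 0 is not a cut vertex.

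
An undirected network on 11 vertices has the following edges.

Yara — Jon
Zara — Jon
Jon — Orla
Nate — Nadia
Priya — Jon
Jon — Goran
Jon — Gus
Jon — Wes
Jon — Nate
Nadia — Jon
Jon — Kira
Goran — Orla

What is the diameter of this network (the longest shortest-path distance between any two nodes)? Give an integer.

Eccentricity of each node (its greatest distance to any other): Goran:2, Gus:2, Jon:1, Kira:2, Nadia:2, Nate:2, Orla:2, Priya:2, Wes:2, Yara:2, Zara:2.
The maximum eccentricity is 2, realized for instance by the pair Gus–Kira via Gus – Jon – Kira. So the diameter is 2.

2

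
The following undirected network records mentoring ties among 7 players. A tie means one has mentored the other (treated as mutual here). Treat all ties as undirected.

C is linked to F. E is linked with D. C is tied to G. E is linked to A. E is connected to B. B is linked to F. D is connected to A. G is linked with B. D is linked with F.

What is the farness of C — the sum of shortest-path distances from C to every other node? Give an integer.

Distances from C: A:3, B:2, D:2, E:3, F:1, G:1.
Sum = 3 + 2 + 2 + 3 + 1 + 1 = 12.

12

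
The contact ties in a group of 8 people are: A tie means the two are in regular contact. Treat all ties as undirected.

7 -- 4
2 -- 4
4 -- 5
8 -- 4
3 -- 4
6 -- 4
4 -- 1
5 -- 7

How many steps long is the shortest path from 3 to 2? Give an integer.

One shortest route is 3 – 4 – 2, which uses 2 edges, and 3 and 2 are not directly tied, so nothing shorter exists. So d(3,2) = 2.

2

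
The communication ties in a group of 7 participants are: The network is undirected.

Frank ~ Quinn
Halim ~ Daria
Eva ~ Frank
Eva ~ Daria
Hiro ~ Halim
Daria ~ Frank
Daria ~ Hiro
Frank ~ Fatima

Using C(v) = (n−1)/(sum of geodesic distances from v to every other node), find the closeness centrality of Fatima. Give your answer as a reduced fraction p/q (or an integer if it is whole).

6/13

Distances from Fatima: Daria:2, Eva:2, Frank:1, Halim:3, Hiro:3, Quinn:2. Sum = 13.
n = 7, so closeness = 6/13.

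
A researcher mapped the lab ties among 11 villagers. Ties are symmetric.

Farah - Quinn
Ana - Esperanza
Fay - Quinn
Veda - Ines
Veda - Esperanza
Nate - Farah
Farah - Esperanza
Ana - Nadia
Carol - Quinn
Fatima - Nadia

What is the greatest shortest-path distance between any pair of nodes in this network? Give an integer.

6

Eccentricity of each node (its greatest distance to any other): Ana:4, Carol:6, Esperanza:3, Farah:4, Fatima:6, Fay:6, Ines:5, Nadia:5, Nate:5, Quinn:5, Veda:4.
The maximum eccentricity is 6, realized for instance by the pair Carol–Fatima via Carol – Quinn – Farah – Esperanza – Ana – Nadia – Fatima. So the diameter is 6.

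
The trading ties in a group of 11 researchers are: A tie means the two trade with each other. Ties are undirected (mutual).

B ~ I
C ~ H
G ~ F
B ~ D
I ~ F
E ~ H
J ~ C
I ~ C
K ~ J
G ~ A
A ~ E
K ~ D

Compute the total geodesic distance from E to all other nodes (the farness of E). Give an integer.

Distances from E: A:1, B:4, C:2, D:5, F:3, G:2, H:1, I:3, J:3, K:4.
Sum = 1 + 4 + 2 + 5 + 3 + 2 + 1 + 3 + 3 + 4 = 28.

28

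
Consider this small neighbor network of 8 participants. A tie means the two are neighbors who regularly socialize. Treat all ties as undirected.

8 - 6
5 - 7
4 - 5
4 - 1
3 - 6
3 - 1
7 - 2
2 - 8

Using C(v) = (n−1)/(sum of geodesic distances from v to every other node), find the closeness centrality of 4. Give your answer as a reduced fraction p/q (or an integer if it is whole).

7/16

Distances from 4: 1:1, 2:3, 3:2, 5:1, 6:3, 7:2, 8:4. Sum = 16.
n = 8, so closeness = 7/16.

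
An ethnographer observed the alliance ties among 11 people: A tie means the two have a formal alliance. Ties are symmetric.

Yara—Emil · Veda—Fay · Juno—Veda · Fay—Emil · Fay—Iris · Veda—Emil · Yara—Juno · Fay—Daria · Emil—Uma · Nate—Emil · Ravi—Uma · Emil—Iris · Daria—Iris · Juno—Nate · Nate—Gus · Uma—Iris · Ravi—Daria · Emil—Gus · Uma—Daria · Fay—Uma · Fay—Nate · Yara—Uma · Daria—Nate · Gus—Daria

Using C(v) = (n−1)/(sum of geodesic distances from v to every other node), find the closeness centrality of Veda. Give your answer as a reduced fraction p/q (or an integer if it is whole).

Distances from Veda: Daria:2, Emil:1, Fay:1, Gus:2, Iris:2, Juno:1, Nate:2, Ravi:3, Uma:2, Yara:2. Sum = 18.
n = 11, so closeness = 10/18 = 5/9.

5/9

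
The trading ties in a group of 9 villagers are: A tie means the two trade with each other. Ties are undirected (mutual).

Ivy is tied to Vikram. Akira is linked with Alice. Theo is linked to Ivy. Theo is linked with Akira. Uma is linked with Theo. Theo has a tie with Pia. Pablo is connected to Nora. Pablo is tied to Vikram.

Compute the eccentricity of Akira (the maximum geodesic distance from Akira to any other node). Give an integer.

Distances from Akira: Alice:1, Ivy:2, Nora:5, Pablo:4, Pia:2, Theo:1, Uma:2, Vikram:3.
The largest is 5 (to Nora), so the eccentricity of Akira is 5.

5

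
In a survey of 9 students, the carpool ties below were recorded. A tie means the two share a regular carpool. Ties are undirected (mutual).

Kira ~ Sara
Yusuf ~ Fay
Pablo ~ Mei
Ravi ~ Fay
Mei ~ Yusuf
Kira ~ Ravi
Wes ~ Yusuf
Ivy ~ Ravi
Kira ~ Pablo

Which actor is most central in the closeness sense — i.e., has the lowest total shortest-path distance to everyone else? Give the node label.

Ravi

Farness (sum of distances to all others) for each node — Fay:16, Ivy:22, Kira:16, Mei:18, Pablo:17, Ravi:15, Sara:23, Wes:24, Yusuf:17.
The smallest farness is 15, for Ravi, so Ravi has the highest closeness.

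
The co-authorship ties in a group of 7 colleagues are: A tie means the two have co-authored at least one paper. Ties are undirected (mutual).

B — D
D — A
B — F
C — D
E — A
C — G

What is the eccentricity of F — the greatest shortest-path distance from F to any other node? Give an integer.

Distances from F: A:3, B:1, C:3, D:2, E:4, G:4.
The largest is 4 (to G and E), so the eccentricity of F is 4.

4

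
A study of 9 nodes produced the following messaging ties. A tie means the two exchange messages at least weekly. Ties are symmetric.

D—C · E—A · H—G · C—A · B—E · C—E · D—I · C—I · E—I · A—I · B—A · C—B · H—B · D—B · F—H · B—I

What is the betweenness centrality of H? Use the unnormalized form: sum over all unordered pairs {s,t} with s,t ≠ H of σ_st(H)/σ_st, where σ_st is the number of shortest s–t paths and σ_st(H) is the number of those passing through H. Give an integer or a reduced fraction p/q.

13

Pairs whose geodesics pass through H — F–G: 1; F–A: 1; F–C: 1; F–B: 1; F–E: 1; F–D: 1; F–I: 1; G–A: 1; G–C: 1; G–B: 1; G–E: 1; G–D: 1; G–I: 1.
All other pairs contribute 0.
Summing the contributions gives betweenness(H) = 13.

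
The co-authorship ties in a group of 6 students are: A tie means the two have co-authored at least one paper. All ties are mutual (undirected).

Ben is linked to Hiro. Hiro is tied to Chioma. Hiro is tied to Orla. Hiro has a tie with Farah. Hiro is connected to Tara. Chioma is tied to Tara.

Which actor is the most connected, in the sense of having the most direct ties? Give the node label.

Hiro

Degrees — Ben:1, Chioma:2, Farah:1, Hiro:5, Orla:1, Tara:2.
The maximum is 5, attained only by Hiro.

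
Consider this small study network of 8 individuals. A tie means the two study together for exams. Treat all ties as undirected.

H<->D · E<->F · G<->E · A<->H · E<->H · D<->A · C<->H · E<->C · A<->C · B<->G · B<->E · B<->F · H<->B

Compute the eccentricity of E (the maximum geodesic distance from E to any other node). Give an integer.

Distances from E: A:2, B:1, C:1, D:2, F:1, G:1, H:1.
The largest is 2 (to A and D), so the eccentricity of E is 2.

2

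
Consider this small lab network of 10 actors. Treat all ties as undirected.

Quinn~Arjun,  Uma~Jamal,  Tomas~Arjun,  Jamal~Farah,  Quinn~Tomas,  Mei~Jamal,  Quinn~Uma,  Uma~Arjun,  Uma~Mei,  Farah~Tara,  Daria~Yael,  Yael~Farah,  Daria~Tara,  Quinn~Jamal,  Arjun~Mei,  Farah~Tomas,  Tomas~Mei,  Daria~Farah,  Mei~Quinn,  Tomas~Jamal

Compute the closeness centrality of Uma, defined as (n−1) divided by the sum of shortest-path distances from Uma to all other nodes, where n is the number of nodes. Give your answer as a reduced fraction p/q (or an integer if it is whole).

9/17

Distances from Uma: Arjun:1, Daria:3, Farah:2, Jamal:1, Mei:1, Quinn:1, Tara:3, Tomas:2, Yael:3. Sum = 17.
n = 10, so closeness = 9/17.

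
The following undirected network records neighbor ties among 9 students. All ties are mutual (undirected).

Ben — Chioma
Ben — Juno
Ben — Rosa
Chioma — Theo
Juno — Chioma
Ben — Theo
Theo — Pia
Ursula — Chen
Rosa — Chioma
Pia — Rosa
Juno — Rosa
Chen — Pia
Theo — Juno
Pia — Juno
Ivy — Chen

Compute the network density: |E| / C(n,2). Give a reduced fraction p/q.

5/12

There are 15 edges and 9 nodes, so the maximum possible is C(9,2) = 36.
Density = 15/36 = 5/12.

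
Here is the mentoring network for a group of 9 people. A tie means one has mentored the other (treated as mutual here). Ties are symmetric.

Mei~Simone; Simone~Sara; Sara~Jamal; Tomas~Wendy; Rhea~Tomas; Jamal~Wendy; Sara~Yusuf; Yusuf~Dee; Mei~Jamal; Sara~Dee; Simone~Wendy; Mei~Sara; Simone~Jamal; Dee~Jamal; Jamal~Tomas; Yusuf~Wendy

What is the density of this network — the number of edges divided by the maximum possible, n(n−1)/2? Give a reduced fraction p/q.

There are 16 edges and 9 nodes, so the maximum possible is C(9,2) = 36.
Density = 16/36 = 4/9.

4/9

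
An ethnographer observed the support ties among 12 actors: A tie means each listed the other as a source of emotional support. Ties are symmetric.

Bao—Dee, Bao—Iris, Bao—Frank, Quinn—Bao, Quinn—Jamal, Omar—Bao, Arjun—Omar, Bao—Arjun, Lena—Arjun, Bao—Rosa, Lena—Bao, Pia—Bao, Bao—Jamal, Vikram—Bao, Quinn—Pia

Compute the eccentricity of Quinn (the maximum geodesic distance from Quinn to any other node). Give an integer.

Distances from Quinn: Arjun:2, Bao:1, Dee:2, Frank:2, Iris:2, Jamal:1, Lena:2, Omar:2, Pia:1, Rosa:2, Vikram:2.
The largest is 2 (to Dee, Frank, Omar, Iris, Arjun, Rosa, Lena, and Vikram), so the eccentricity of Quinn is 2.

2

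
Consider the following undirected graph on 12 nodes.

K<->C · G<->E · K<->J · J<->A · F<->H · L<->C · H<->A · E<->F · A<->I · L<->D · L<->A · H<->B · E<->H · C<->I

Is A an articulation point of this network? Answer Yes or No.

Yes

Removing A leaves {C, D, I, J, K, and L} with no path to {B, E, F, G, and H}, so the network splits into 2 components. A is a cut vertex.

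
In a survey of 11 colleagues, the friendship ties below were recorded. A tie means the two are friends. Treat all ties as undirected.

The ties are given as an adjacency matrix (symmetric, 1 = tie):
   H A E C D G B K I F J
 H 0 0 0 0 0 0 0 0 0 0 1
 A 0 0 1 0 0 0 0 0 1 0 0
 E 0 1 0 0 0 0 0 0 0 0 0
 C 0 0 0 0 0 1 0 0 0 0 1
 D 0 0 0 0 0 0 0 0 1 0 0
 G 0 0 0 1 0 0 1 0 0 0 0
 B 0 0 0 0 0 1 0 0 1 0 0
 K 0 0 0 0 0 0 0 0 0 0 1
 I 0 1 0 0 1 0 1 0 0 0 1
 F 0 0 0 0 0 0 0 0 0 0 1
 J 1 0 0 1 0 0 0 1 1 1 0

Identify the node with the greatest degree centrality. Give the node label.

Degrees — A:2, B:2, C:2, D:1, E:1, F:1, G:2, H:1, I:4, J:5, K:1.
The maximum is 5, attained only by J.

J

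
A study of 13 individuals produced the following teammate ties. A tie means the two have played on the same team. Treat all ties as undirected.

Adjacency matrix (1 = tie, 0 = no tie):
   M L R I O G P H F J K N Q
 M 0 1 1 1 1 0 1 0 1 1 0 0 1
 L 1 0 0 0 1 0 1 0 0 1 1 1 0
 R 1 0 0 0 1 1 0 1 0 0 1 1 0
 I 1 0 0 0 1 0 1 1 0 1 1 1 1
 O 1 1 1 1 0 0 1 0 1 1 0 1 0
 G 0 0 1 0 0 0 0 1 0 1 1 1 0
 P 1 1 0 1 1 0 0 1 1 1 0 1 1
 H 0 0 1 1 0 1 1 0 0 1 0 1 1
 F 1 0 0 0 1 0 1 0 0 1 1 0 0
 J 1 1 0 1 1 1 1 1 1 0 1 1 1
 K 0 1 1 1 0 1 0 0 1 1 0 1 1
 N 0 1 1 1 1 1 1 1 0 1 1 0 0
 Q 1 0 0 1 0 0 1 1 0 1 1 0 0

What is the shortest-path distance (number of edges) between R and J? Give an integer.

One shortest route is R – M – J, which uses 2 edges, and R and J are not directly tied, so nothing shorter exists. So d(R,J) = 2.

2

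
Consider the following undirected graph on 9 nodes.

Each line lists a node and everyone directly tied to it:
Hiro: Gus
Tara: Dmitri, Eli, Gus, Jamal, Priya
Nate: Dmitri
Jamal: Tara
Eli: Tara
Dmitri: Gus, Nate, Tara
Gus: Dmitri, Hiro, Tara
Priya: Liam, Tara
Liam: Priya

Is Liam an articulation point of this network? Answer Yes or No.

Even without Liam, every remaining node can still reach every other (the residual graph is connected), so Liam is not a cut vertex.

No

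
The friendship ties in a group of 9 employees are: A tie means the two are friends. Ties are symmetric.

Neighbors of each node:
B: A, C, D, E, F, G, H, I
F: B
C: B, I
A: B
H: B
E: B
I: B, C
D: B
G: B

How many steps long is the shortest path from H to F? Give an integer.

One shortest route is H – B – F, which uses 2 edges, and H and F are not directly tied, so nothing shorter exists. So d(H,F) = 2.

2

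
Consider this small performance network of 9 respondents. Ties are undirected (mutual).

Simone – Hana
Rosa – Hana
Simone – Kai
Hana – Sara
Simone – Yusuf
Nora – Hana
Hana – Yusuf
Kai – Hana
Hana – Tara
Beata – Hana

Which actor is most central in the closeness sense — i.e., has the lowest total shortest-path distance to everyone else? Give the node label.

Farness (sum of distances to all others) for each node — Beata:15, Hana:8, Kai:14, Nora:15, Rosa:15, Sara:15, Simone:13, Tara:15, Yusuf:14.
The smallest farness is 8, for Hana, so Hana has the highest closeness.

Hana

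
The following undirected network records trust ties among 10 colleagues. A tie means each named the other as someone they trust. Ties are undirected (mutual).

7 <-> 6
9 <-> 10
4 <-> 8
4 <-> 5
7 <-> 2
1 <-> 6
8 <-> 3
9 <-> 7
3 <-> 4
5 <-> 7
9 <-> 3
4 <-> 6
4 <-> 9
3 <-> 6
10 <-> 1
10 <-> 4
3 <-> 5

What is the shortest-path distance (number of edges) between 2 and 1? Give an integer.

One shortest route is 2 – 7 – 6 – 1, which uses 3 edges, and at distance 2 from 2 we only reach {5, 6, 9}, which does not include 1. So d(2,1) = 3.

3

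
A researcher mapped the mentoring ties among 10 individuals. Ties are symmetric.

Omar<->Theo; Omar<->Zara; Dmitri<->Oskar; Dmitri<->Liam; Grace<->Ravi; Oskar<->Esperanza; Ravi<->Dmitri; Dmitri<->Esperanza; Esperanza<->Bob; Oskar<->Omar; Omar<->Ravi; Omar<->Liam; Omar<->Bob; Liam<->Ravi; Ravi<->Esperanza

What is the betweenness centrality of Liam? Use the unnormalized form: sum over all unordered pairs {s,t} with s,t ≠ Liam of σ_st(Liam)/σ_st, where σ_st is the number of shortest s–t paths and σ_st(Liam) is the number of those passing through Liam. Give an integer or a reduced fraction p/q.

Pairs whose geodesics pass through Liam — Omar–Dmitri: 1/3; Theo–Dmitri: 1/3; Zara–Dmitri: 1/3.
All other pairs contribute 0.
Summing the contributions gives betweenness(Liam) = 1.

1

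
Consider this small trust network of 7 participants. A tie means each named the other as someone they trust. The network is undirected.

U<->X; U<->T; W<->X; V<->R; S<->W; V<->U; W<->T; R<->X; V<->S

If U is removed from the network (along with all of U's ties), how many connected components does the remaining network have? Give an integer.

1

U's neighbors (T, V, and X) remain reachable from one another through other ties, so the rest of the network stays in one piece.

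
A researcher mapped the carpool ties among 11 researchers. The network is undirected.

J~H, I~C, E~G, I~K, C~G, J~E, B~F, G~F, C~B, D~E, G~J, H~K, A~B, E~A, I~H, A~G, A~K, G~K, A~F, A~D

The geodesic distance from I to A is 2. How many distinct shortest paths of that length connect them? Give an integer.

1

The shortest distance is 2, and the only length-2 path is I–K–A. So there is exactly 1 shortest path.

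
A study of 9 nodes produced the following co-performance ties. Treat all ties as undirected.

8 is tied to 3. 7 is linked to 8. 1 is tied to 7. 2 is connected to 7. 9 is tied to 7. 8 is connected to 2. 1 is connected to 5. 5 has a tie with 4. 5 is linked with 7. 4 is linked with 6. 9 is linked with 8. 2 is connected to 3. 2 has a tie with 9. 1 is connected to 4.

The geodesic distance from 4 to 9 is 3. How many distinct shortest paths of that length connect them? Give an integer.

2

The shortest distance is 3. The length-3 paths are: 4–1–7–9; 4–5–7–9.
That gives 2 distinct shortest paths.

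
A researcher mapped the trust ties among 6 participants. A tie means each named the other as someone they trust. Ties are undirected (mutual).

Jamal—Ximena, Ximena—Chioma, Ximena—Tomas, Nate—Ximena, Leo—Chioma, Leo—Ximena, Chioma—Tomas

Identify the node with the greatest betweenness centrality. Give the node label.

Ximena

Unnormalized betweenness of each node: Chioma:1/2, Jamal:0, Leo:0, Nate:0, Tomas:0, Ximena:15/2.
Ximena has the largest value, 15/2, making it the main broker — the node through which the most shortest paths run.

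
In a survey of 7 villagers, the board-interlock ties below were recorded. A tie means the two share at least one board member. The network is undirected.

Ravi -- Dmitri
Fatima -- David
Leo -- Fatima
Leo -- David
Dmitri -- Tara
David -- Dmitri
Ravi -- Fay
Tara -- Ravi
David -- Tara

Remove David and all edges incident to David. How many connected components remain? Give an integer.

2

Without David, the remaining ties split the others into: {Fatima, Leo}; {Dmitri, Fay, Ravi, Tara}.
That's 2 separate components.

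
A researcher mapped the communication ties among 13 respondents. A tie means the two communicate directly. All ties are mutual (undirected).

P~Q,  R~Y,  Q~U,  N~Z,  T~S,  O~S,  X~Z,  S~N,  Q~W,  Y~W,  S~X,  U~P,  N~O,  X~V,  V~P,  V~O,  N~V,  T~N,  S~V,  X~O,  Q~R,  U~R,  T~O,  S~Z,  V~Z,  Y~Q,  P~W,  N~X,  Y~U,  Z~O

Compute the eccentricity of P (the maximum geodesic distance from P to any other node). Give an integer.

Distances from P: N:2, O:2, Q:1, R:2, S:2, T:3, U:1, V:1, W:1, X:2, Y:2, Z:2.
The largest is 3 (to T), so the eccentricity of P is 3.

3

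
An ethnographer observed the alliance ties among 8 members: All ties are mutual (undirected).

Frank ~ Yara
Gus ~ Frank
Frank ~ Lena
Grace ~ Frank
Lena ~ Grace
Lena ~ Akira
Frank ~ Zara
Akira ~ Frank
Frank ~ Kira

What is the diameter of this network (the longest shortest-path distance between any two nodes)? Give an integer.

2

Eccentricity of each node (its greatest distance to any other): Akira:2, Frank:1, Grace:2, Gus:2, Kira:2, Lena:2, Yara:2, Zara:2.
The maximum eccentricity is 2, realized for instance by the pair Grace–Kira via Grace – Frank – Kira. So the diameter is 2.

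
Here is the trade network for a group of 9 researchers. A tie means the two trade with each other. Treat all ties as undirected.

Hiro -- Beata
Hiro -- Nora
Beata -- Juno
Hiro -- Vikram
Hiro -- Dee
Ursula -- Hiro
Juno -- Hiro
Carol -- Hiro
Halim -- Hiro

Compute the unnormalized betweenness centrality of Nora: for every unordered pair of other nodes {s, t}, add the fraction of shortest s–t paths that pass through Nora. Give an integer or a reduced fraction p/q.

0

No shortest path between any pair of other nodes passes through Nora.
Summing the contributions gives betweenness(Nora) = 0.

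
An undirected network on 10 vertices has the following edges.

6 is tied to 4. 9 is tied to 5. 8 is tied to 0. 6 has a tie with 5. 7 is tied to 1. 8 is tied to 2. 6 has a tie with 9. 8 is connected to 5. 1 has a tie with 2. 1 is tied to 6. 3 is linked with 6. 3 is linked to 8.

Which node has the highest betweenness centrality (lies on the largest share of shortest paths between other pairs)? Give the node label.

6

Unnormalized betweenness of each node: 0:0, 1:21/2, 2:4, 3:2, 4:0, 5:9/2, 6:16, 7:0, 8:11, 9:0.
6 has the largest value, 16, making it the main broker — the node through which the most shortest paths run.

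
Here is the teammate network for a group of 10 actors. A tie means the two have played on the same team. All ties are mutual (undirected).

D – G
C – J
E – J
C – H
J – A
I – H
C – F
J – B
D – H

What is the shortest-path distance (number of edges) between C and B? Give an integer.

2

One shortest route is C – J – B, which uses 2 edges, and C and B are not directly tied, so nothing shorter exists. So d(C,B) = 2.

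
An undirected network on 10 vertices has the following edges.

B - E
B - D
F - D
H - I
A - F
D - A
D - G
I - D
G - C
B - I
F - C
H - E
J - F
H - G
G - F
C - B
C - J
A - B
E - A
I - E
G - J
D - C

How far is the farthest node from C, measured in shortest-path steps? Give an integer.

Distances from C: A:2, B:1, D:1, E:2, F:1, G:1, H:2, I:2, J:1.
The largest is 2 (to A, I, E, and H), so the eccentricity of C is 2.

2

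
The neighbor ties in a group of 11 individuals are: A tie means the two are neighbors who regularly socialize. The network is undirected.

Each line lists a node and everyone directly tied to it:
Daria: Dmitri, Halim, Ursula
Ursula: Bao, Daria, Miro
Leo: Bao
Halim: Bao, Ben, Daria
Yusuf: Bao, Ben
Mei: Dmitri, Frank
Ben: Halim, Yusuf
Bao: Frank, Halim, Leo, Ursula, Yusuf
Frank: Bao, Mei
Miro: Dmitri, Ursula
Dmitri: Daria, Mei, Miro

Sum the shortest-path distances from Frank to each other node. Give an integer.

Distances from Frank: Bao:1, Ben:3, Daria:3, Dmitri:2, Halim:2, Leo:2, Mei:1, Miro:3, Ursula:2, Yusuf:2.
Sum = 1 + 3 + 3 + 2 + 2 + 2 + 1 + 3 + 2 + 2 = 21.

21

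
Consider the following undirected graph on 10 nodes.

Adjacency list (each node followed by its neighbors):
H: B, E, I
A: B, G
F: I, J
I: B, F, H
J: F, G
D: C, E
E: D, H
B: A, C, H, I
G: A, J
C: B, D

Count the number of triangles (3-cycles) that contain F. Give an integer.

0

F's neighbors are I and J, but none of them are tied to each other, so no triangle contains F.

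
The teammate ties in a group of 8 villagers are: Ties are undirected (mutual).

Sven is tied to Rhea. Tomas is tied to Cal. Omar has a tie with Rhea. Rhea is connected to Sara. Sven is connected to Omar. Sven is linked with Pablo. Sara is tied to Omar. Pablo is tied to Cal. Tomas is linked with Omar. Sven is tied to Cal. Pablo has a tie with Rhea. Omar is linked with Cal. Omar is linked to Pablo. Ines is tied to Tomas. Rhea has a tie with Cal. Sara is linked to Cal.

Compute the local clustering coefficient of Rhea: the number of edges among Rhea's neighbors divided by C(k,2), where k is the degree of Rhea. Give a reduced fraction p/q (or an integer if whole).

Rhea's neighbors: Cal, Omar, Pablo, Sara, and Sven (k = 5).
Possible neighbor pairs: C(5,2) = 10. Edges among them: Cal–Omar, Cal–Pablo, Cal–Sara, Cal–Sven, Omar–Pablo, Omar–Sara, Omar–Sven, Pablo–Sven → e = 8.
Clustering(Rhea) = 8/10 = 4/5.

4/5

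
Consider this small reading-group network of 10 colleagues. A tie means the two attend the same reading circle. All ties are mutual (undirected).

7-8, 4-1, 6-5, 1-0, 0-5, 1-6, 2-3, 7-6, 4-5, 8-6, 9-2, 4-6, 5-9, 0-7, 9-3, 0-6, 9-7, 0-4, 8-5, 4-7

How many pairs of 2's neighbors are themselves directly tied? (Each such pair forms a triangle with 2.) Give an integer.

1

2's neighbors: 3 and 9.
Neighbor pairs that are themselves tied: 2–3–9. Each forms one triangle with 2, for 1 in total.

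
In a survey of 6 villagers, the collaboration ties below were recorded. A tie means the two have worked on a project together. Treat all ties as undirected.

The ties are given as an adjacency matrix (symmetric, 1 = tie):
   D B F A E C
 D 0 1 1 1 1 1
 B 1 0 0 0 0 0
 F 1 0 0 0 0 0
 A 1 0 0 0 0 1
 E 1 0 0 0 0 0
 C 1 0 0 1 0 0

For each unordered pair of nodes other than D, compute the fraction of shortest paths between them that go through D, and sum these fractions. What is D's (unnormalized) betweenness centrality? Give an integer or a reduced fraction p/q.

Pairs whose geodesics pass through D — B–F: 1; B–A: 1; B–E: 1; B–C: 1; F–A: 1; F–E: 1; F–C: 1; A–E: 1; E–C: 1.
All other pairs contribute 0.
Summing the contributions gives betweenness(D) = 9.

9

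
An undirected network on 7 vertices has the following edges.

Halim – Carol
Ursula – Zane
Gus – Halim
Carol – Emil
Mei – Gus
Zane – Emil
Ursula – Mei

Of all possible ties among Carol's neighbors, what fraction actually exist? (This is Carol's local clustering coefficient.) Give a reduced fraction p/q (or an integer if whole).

Carol's neighbors: Emil and Halim (k = 2).
Possible neighbor pairs: C(2,2) = 1. Edges among them: none → e = 0.
Clustering(Carol) = 0/1.

0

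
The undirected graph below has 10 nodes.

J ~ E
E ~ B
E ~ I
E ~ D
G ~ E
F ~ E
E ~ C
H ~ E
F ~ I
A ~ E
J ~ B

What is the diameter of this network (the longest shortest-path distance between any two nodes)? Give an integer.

2

Eccentricity of each node (its greatest distance to any other): A:2, B:2, C:2, D:2, E:1, F:2, G:2, H:2, I:2, J:2.
The maximum eccentricity is 2, realized for instance by the pair B–I via B – E – I. So the diameter is 2.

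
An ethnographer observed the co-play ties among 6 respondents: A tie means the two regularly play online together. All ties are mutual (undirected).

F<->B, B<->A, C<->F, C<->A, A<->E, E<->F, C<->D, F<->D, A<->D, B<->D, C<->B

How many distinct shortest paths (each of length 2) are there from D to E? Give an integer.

The shortest distance is 2. The length-2 paths are: D–F–E; D–A–E.
That gives 2 distinct shortest paths.

2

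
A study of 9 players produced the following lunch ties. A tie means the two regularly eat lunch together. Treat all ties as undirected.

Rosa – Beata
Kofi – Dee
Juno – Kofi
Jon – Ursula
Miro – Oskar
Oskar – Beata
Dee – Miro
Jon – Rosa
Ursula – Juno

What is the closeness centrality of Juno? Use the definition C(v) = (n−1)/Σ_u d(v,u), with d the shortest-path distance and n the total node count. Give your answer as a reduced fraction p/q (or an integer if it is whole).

Distances from Juno: Beata:4, Dee:2, Jon:2, Kofi:1, Miro:3, Oskar:4, Rosa:3, Ursula:1. Sum = 20.
n = 9, so closeness = 8/20 = 2/5.

2/5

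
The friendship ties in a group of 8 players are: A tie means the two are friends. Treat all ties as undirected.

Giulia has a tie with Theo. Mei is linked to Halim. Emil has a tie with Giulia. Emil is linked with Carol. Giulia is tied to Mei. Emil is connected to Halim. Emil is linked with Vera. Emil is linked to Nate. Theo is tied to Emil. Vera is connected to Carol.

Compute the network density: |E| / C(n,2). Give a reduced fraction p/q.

5/14

There are 10 edges and 8 nodes, so the maximum possible is C(8,2) = 28.
Density = 10/28 = 5/14.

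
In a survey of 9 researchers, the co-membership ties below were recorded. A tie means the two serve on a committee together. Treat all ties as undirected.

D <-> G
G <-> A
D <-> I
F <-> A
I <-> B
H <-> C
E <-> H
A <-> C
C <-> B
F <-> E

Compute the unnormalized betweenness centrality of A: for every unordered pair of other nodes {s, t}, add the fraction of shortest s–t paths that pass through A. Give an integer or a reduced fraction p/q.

21/2

Pairs whose geodesics pass through A — I–F: 2/2; B–F: 1; B–G: 1/2; C–F: 1; C–G: 1; C–D: 1/2; H–G: 1; H–D: 1/2; E–G: 1; E–D: 1; F–G: 1; F–D: 1.
All other pairs contribute 0.
Summing the contributions gives betweenness(A) = 21/2.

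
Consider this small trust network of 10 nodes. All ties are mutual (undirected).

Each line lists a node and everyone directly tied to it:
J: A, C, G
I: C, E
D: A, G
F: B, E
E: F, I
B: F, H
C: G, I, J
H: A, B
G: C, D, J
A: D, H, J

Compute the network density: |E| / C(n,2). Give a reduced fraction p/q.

There are 12 edges and 10 nodes, so the maximum possible is C(10,2) = 45.
Density = 12/45 = 4/15.

4/15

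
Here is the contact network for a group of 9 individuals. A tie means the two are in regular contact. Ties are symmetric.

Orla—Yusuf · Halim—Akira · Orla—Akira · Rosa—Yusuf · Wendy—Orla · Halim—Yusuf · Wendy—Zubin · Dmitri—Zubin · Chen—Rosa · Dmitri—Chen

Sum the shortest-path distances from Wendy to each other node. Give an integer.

17

Distances from Wendy: Akira:2, Chen:3, Dmitri:2, Halim:3, Orla:1, Rosa:3, Yusuf:2, Zubin:1.
Sum = 2 + 3 + 2 + 3 + 1 + 3 + 2 + 1 = 17.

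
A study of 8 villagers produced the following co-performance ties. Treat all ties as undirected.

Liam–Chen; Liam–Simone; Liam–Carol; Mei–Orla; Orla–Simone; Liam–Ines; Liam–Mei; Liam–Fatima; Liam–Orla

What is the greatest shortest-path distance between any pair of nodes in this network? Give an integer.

2

Eccentricity of each node (its greatest distance to any other): Carol:2, Chen:2, Fatima:2, Ines:2, Liam:1, Mei:2, Orla:2, Simone:2.
The maximum eccentricity is 2, realized for instance by the pair Carol–Simone via Carol – Liam – Simone. So the diameter is 2.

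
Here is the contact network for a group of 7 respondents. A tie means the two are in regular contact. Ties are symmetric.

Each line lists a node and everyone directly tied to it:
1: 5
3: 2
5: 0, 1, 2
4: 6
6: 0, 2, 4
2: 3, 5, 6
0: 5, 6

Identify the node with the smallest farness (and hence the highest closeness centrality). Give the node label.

2

Farness (sum of distances to all others) for each node — 0:11, 1:15, 2:9, 3:14, 4:15, 5:10, 6:10.
The smallest farness is 9, for 2, so 2 has the highest closeness.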